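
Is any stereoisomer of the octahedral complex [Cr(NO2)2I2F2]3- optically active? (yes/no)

yes

Working through the distinct placements yields 5 geometric isomers: NO2 trans, I trans, F trans; NO2 cis, I cis, F trans; NO2 trans, I cis, F cis; NO2 cis, I cis, F cis (chiral); NO2 cis, I trans, F cis.
One of these lacks any improper symmetry element and so occurs as an enantiomeric pair, giving 5 + 1 = 6 stereoisomers in total.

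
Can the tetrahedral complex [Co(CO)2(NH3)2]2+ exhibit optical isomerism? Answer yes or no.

In a tetrahedral complex all four positions are equivalent and every pair of ligands is adjacent — there is no cis/trans distinction.
Only one geometric arrangement is possible.

no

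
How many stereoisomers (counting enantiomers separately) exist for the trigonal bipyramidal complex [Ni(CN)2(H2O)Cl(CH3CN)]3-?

A trigonal bipyramid has two axial and three equatorial sites, which are chemically inequivalent.
Placing the ligands in turn and identifying arrangements related by rotation or reflection leaves 7 distinct geometric isomers.
Of these, 3 lack any improper symmetry element and so occur as enantiomeric pairs, giving 7 + 3 = 10 stereoisomers in total.

10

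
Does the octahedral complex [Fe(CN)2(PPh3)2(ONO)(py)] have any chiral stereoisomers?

The six octahedral sites form three mutually perpendicular trans pairs.
The distinct arrangements are (6 in all): CN trans, PPh3 cis; CN trans, PPh3 trans; CN cis, PPh3 cis (3 arrangements, 2 chiral); CN cis, PPh3 trans.
Of these, 2 lack any improper symmetry element and so occur as enantiomeric pairs, giving 6 + 2 = 8 stereoisomers in total.

yes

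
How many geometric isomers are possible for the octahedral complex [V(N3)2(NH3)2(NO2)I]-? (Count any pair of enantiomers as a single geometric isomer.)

6

In an octahedral complex each vertex has one trans partner and four cis neighbours.
The distinct arrangements are (6 in all): N3 cis, NH3 cis (3 arrangements, 2 chiral); N3 cis, NH3 trans; N3 trans, NH3 cis; N3 trans, NH3 trans.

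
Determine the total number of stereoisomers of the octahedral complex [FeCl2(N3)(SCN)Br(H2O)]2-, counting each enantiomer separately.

15

In an octahedral complex each vertex has one trans partner and four cis neighbours.
Systematic enumeration (placing each ligand type in turn and discarding arrangements equivalent by rotation or reflection) gives 9 geometric isomers.
Of these, 6 lack any improper symmetry element and so occur as enantiomeric pairs, giving 9 + 6 = 15 stereoisomers in total.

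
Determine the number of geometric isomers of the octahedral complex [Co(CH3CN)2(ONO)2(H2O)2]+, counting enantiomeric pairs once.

Systematic placement gives 5 geometric isomers: CH3CN trans, ONO trans, H2O trans; CH3CN trans, ONO cis, H2O cis; CH3CN cis, ONO trans, H2O cis; CH3CN cis, ONO cis, H2O cis (chiral); CH3CN cis, ONO cis, H2O trans.

5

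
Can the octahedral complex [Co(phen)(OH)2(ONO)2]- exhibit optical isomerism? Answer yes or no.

An octahedron has six vertices in three trans pairs; every non-trans pair is cis.
Each phen is bidentate and must span two cis positions.
Working through the distinct placements yields 3 geometric isomers: OH trans, ONO cis; OH cis, ONO cis (chiral); OH cis, ONO trans.
One of these lacks any improper symmetry element and so occurs as an enantiomeric pair, giving 3 + 1 = 4 stereoisomers in total.

yes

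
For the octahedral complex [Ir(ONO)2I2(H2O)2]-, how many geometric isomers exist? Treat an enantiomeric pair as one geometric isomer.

5

An octahedron has six vertices in three trans pairs; every non-trans pair is cis.
There are 5 geometric isomers: ONO trans, I trans, H2O trans; ONO cis, I cis, H2O trans; ONO trans, I cis, H2O cis; ONO cis, I cis, H2O cis (chiral); ONO cis, I trans, H2O cis.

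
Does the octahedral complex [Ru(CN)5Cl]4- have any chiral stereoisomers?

no

The six octahedral sites form three mutually perpendicular trans pairs.
Only one geometric arrangement is possible.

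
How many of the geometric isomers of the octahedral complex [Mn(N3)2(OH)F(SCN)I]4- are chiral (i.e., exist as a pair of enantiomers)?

6

Placing the ligands in turn and identifying arrangements related by rotation or reflection leaves 9 distinct geometric isomers.
Of these, 6 lack any improper symmetry element and so occur as enantiomeric pairs, giving 9 + 6 = 15 stereoisomers in total.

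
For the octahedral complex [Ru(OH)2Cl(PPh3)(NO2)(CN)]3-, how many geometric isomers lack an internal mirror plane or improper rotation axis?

The six octahedral sites form three mutually perpendicular trans pairs.
Placing the ligands in turn and identifying arrangements related by rotation or reflection leaves 9 distinct geometric isomers.
Of these, 6 lack any improper symmetry element and so occur as enantiomeric pairs, giving 9 + 6 = 15 stereoisomers in total.

6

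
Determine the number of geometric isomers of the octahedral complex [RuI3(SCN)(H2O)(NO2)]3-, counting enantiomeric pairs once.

4

In an octahedral complex each vertex has one trans partner and four cis neighbours.
Systematic placement gives 4 geometric isomers: I mer (3 arrangements); I fac (chiral).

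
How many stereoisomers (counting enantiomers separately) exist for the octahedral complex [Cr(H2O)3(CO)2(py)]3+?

3

There are 3 geometric isomers: H2O mer, CO trans; H2O fac, CO cis; H2O mer, CO cis.
Each arrangement has an internal mirror plane or centre of symmetry, so none is chiral.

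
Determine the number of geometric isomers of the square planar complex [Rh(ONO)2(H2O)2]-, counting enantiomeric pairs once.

2

Systematic placement gives 2 geometric isomers: ONO cis; ONO trans.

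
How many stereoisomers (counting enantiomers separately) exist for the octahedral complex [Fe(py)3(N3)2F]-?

3

An octahedron has six vertices in three trans pairs; every non-trans pair is cis.
Working through the distinct placements yields 3 geometric isomers: py mer, N3 cis; py mer, N3 trans; py fac, N3 cis.
Each arrangement has an internal mirror plane or centre of symmetry, so none is chiral.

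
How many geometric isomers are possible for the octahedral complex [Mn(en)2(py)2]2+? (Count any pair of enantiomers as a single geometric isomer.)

2

In an octahedral complex each vertex has one trans partner and four cis neighbours.
Each en is bidentate and must span two cis positions.
Systematic placement gives 2 geometric isomers: py trans; py cis (chiral).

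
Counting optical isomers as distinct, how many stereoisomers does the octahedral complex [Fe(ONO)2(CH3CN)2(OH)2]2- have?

6

In an octahedral complex each vertex has one trans partner and four cis neighbours.
Working through the distinct placements yields 5 geometric isomers: ONO trans, CH3CN trans, OH trans; ONO cis, CH3CN trans, OH cis; ONO trans, CH3CN cis, OH cis; ONO cis, CH3CN cis, OH cis (chiral); ONO cis, CH3CN cis, OH trans.
One of these lacks any improper symmetry element and so occurs as an enantiomeric pair, giving 5 + 1 = 6 stereoisomers in total.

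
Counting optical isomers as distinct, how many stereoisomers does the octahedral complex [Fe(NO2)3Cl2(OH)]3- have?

Systematic placement gives 3 geometric isomers: NO2 mer, Cl trans; NO2 fac, Cl cis; NO2 mer, Cl cis.
Each arrangement has an internal mirror plane or centre of symmetry, so none is chiral.

3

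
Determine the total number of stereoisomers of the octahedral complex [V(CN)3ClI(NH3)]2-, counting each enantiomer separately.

5

In an octahedral complex each vertex has one trans partner and four cis neighbours.
Systematic placement gives 4 geometric isomers: CN mer (3 arrangements); CN fac (chiral).
One of these lacks any improper symmetry element and so occurs as an enantiomeric pair, giving 4 + 1 = 5 stereoisomers in total.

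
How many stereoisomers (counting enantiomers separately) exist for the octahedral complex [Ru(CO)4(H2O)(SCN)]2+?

2

In an octahedral complex each vertex has one trans partner and four cis neighbours.
Working through the distinct placements yields 2 geometric isomers: H2O and SCN mutually trans; H2O and SCN mutually cis.
Each arrangement has an internal mirror plane or centre of symmetry, so none is chiral.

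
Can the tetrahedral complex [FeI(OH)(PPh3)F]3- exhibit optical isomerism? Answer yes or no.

All four vertices of a tetrahedron are equivalent and mutually adjacent, so cis/trans isomerism cannot arise.
Only one geometric arrangement is possible; it has no improper symmetry element, so it exists as a pair of enantiomers (2 stereoisomers).

yes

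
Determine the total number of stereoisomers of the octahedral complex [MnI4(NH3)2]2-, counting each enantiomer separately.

2

In an octahedral complex each vertex has one trans partner and four cis neighbours.
The distinct arrangements are (2 in all): NH3 trans; NH3 cis.
Each arrangement has an internal mirror plane or centre of symmetry, so none is chiral.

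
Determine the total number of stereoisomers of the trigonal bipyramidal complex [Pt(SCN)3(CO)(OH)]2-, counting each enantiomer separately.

A trigonal bipyramid has two axial and three equatorial sites, which are chemically inequivalent.
There are 4 geometric isomers: CO axial, OH axial; CO axial, OH equatorial; CO equatorial, OH axial; CO equatorial, OH equatorial.
Each arrangement has an internal mirror plane or centre of symmetry, so none is chiral.

4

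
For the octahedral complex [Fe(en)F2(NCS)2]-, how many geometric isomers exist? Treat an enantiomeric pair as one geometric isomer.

Each en is bidentate and must span two cis positions.
The distinct arrangements are (3 in all): F trans, NCS cis; F cis, NCS cis (chiral); F cis, NCS trans.

3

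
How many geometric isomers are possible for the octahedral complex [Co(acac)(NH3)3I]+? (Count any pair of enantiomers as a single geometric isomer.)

Each acac is bidentate and must span two cis positions.
The distinct arrangements are (2 in all): NH3 fac; NH3 mer.

2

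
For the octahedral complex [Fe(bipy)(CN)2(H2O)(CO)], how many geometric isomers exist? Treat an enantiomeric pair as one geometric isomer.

4

An octahedron has six vertices in three trans pairs; every non-trans pair is cis.
Each bipy is bidentate and must span two cis positions.
There are 4 geometric isomers: CN trans; CN cis (3 arrangements, 2 chiral).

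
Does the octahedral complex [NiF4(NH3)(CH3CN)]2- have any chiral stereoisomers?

no

The six octahedral sites form three mutually perpendicular trans pairs.
Working through the distinct placements yields 2 geometric isomers: NH3 and CH3CN mutually cis; NH3 and CH3CN mutually trans.
Each arrangement has an internal mirror plane or centre of symmetry, so none is chiral.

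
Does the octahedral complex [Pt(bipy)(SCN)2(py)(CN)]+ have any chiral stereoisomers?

An octahedron has six vertices in three trans pairs; every non-trans pair is cis.
Each bipy is bidentate and must span two cis positions.
Working through the distinct placements yields 4 geometric isomers: SCN cis (3 arrangements, 2 chiral); SCN trans.
Of these, 2 lack any improper symmetry element and so occur as enantiomeric pairs, giving 4 + 2 = 6 stereoisomers in total.

yes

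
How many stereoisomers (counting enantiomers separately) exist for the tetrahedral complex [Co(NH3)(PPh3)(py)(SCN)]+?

2

In a tetrahedral complex all four positions are equivalent and every pair of ligands is adjacent — there is no cis/trans distinction.
Only one geometric arrangement is possible; it has no improper symmetry element, so it exists as a pair of enantiomers (2 stereoisomers).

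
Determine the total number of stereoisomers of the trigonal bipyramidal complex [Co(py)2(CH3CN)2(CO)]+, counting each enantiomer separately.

Placing the ligands in turn and identifying arrangements related by rotation or reflection leaves 5 distinct geometric isomers.
One of these lacks any improper symmetry element and so occurs as an enantiomeric pair, giving 5 + 1 = 6 stereoisomers in total.

6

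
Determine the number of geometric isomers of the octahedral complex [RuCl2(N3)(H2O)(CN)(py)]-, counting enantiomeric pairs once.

9

An octahedron has six vertices in three trans pairs; every non-trans pair is cis.
Exhaustive case analysis gives 9 geometric isomers.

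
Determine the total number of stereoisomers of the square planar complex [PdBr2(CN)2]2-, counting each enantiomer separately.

A square has two trans pairs of vertices; adjacent vertices are cis.
Systematic placement gives 2 geometric isomers: Br cis; Br trans.
Each arrangement has an internal mirror plane or centre of symmetry, so none is chiral.

2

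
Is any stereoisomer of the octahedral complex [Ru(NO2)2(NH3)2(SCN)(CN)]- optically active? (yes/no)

In an octahedral complex each vertex has one trans partner and four cis neighbours.
Working through the distinct placements yields 6 geometric isomers: NO2 cis, NH3 cis (3 arrangements, 2 chiral); NO2 trans, NH3 cis; NO2 cis, NH3 trans; NO2 trans, NH3 trans.
Of these, 2 lack any improper symmetry element and so occur as enantiomeric pairs, giving 6 + 2 = 8 stereoisomers in total.

yes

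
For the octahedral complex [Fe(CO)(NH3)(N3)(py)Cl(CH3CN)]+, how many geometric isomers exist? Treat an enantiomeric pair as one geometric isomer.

15

In an octahedral complex each vertex has one trans partner and four cis neighbours.
Placing the ligands in turn and identifying arrangements related by rotation or reflection leaves 15 distinct geometric isomers.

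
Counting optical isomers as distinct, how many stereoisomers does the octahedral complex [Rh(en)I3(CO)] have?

The six octahedral sites form three mutually perpendicular trans pairs.
Each en is bidentate and must span two cis positions.
The distinct arrangements are (2 in all): I fac; I mer.
Each arrangement has an internal mirror plane or centre of symmetry, so none is chiral.

2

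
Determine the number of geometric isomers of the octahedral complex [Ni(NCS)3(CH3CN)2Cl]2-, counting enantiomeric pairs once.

3

An octahedron has six vertices in three trans pairs; every non-trans pair is cis.
The distinct arrangements are (3 in all): NCS mer, CH3CN trans; NCS mer, CH3CN cis; NCS fac, CH3CN cis.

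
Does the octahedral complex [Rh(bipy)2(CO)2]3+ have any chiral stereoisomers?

The six octahedral sites form three mutually perpendicular trans pairs.
Each bipy is bidentate and must span two cis positions.
Working through the distinct placements yields 2 geometric isomers: CO trans; CO cis (chiral).
One of these lacks any improper symmetry element and so occurs as an enantiomeric pair, giving 2 + 1 = 3 stereoisomers in total.

yes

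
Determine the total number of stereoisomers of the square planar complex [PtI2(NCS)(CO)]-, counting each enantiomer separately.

2

The distinct arrangements are (2 in all): I cis; I trans.
Each arrangement has an internal mirror plane or centre of symmetry, so none is chiral.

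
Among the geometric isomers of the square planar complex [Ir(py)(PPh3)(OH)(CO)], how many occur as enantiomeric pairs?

0

A square has two trans pairs of vertices; adjacent vertices are cis.
Working through the distinct placements yields 3 geometric isomers: (CO/PPh3 trans, OH/py trans); (CO/py trans, OH/PPh3 trans); (CO/OH trans, PPh3/py trans).
Each arrangement has an internal mirror plane or centre of symmetry, so none is chiral.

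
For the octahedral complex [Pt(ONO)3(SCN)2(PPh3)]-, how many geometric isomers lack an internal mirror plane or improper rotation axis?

0

The distinct arrangements are (3 in all): ONO mer, SCN trans; ONO mer, SCN cis; ONO fac, SCN cis.
Each arrangement has an internal mirror plane or centre of symmetry, so none is chiral.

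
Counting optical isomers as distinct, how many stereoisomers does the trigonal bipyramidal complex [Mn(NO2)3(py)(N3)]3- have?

4

A trigonal bipyramid has two axial and three equatorial sites, which are chemically inequivalent.
Working through the distinct placements yields 4 geometric isomers: py equatorial, N3 axial; py axial, N3 axial; py equatorial, N3 equatorial; py axial, N3 equatorial.
Each arrangement has an internal mirror plane or centre of symmetry, so none is chiral.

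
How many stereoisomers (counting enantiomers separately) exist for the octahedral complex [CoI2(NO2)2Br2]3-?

6

The distinct arrangements are (5 in all): I trans, NO2 trans, Br trans; I cis, NO2 cis, Br trans; I cis, NO2 trans, Br cis; I cis, NO2 cis, Br cis (chiral); I trans, NO2 cis, Br cis.
One of these lacks any improper symmetry element and so occurs as an enantiomeric pair, giving 5 + 1 = 6 stereoisomers in total.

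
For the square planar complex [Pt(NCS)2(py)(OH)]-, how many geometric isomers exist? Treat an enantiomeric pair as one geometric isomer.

2

In a square planar complex each vertex has one trans partner and two cis neighbours.
Working through the distinct placements yields 2 geometric isomers: NCS cis; NCS trans.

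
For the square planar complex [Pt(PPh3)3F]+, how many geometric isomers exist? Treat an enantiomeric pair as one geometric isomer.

1

A square has two trans pairs of vertices; adjacent vertices are cis.
Only one geometric arrangement is possible.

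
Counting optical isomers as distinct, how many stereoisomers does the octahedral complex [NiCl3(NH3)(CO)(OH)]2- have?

5

In an octahedral complex each vertex has one trans partner and four cis neighbours.
Systematic placement gives 4 geometric isomers: Cl mer (3 arrangements); Cl fac (chiral).
One of these lacks any improper symmetry element and so occurs as an enantiomeric pair, giving 4 + 1 = 5 stereoisomers in total.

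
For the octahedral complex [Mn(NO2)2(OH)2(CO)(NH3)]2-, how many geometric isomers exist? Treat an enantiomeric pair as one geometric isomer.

6

In an octahedral complex each vertex has one trans partner and four cis neighbours.
There are 6 geometric isomers: NO2 trans, OH trans; NO2 cis, OH cis (3 arrangements, 2 chiral); NO2 cis, OH trans; NO2 trans, OH cis.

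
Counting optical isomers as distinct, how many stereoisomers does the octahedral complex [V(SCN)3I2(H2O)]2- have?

3

In an octahedral complex each vertex has one trans partner and four cis neighbours.
The distinct arrangements are (3 in all): SCN mer, I cis; SCN mer, I trans; SCN fac, I cis.
Each arrangement has an internal mirror plane or centre of symmetry, so none is chiral.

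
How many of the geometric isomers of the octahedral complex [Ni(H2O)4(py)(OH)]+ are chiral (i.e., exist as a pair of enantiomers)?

Systematic placement gives 2 geometric isomers: py and OH mutually trans; py and OH mutually cis.
Each arrangement has an internal mirror plane or centre of symmetry, so none is chiral.

0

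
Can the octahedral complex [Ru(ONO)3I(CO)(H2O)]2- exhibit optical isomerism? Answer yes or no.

In an octahedral complex each vertex has one trans partner and four cis neighbours.
There are 4 geometric isomers: ONO mer (3 arrangements); ONO fac (chiral).
One of these lacks any improper symmetry element and so occurs as an enantiomeric pair, giving 4 + 1 = 5 stereoisomers in total.

yes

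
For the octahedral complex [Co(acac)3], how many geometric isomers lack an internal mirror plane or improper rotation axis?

1

The six octahedral sites form three mutually perpendicular trans pairs.
Each acac is bidentate and must span two cis positions.
Only one geometric arrangement is possible; it has no improper symmetry element, so it exists as a pair of enantiomers (2 stereoisomers).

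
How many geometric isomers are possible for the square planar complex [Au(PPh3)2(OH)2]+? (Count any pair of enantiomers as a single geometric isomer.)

In a square planar complex each vertex has one trans partner and two cis neighbours.
The distinct arrangements are (2 in all): PPh3 cis; PPh3 trans.

2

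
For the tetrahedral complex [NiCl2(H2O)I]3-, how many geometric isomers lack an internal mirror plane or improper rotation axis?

Only one geometric arrangement is possible.

0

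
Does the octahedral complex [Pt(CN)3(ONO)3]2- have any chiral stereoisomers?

no

In an octahedral complex each vertex has one trans partner and four cis neighbours.
The distinct arrangements are (2 in all): CN mer; CN fac.
Each arrangement has an internal mirror plane or centre of symmetry, so none is chiral.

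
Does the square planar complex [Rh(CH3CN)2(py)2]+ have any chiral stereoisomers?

Systematic placement gives 2 geometric isomers: CH3CN cis; CH3CN trans.
Each arrangement has an internal mirror plane or centre of symmetry, so none is chiral.

no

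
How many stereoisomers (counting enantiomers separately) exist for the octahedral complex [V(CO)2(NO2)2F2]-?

6

Working through the distinct placements yields 5 geometric isomers: CO trans, NO2 trans, F trans; CO trans, NO2 cis, F cis; CO cis, NO2 trans, F cis; CO cis, NO2 cis, F cis (chiral); CO cis, NO2 cis, F trans.
One of these lacks any improper symmetry element and so occurs as an enantiomeric pair, giving 5 + 1 = 6 stereoisomers in total.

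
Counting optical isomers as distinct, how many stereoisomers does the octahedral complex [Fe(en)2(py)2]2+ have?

3

An octahedron has six vertices in three trans pairs; every non-trans pair is cis.
Each en is bidentate and must span two cis positions.
Systematic placement gives 2 geometric isomers: py trans; py cis (chiral).
One of these lacks any improper symmetry element and so occurs as an enantiomeric pair, giving 2 + 1 = 3 stereoisomers in total.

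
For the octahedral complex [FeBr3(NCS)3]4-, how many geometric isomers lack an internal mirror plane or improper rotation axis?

0

An octahedron has six vertices in three trans pairs; every non-trans pair is cis.
There are 2 geometric isomers: Br mer; Br fac.
Each arrangement has an internal mirror plane or centre of symmetry, so none is chiral.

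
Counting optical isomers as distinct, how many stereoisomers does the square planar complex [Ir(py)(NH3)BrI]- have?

3

In a square planar complex each vertex has one trans partner and two cis neighbours.
The distinct arrangements are (3 in all): (Br/NH3 trans, I/py trans); (Br/py trans, I/NH3 trans); (Br/I trans, NH3/py trans).
Each arrangement has an internal mirror plane or centre of symmetry, so none is chiral.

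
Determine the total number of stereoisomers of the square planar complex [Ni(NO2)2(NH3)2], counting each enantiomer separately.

2

In a square planar complex each vertex has one trans partner and two cis neighbours.
There are 2 geometric isomers: NO2 cis; NO2 trans.
Each arrangement has an internal mirror plane or centre of symmetry, so none is chiral.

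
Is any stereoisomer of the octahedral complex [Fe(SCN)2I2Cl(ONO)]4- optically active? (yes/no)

yes

In an octahedral complex each vertex has one trans partner and four cis neighbours.
Working through the distinct placements yields 6 geometric isomers: SCN trans, I cis; SCN cis, I cis (3 arrangements, 2 chiral); SCN trans, I trans; SCN cis, I trans.
Of these, 2 lack any improper symmetry element and so occur as enantiomeric pairs, giving 6 + 2 = 8 stereoisomers in total.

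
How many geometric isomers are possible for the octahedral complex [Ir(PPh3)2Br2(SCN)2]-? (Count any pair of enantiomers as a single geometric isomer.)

5

There are 5 geometric isomers: PPh3 trans, Br trans, SCN trans; PPh3 cis, Br trans, SCN cis; PPh3 cis, Br cis, SCN trans; PPh3 cis, Br cis, SCN cis (chiral); PPh3 trans, Br cis, SCN cis.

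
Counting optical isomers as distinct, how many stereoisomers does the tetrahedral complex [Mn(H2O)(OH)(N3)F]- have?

All four vertices of a tetrahedron are equivalent and mutually adjacent, so cis/trans isomerism cannot arise.
Only one geometric arrangement is possible; it has no improper symmetry element, so it exists as a pair of enantiomers (2 stereoisomers).

2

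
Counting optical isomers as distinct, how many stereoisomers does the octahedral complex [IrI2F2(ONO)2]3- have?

6

An octahedron has six vertices in three trans pairs; every non-trans pair is cis.
Working through the distinct placements yields 5 geometric isomers: I trans, F trans, ONO trans; I cis, F trans, ONO cis; I cis, F cis, ONO trans; I cis, F cis, ONO cis (chiral); I trans, F cis, ONO cis.
One of these lacks any improper symmetry element and so occurs as an enantiomeric pair, giving 5 + 1 = 6 stereoisomers in total.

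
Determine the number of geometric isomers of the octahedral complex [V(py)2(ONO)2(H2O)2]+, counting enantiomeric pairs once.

In an octahedral complex each vertex has one trans partner and four cis neighbours.
The distinct arrangements are (5 in all): py trans, ONO trans, H2O trans; py cis, ONO cis, H2O trans; py trans, ONO cis, H2O cis; py cis, ONO cis, H2O cis (chiral); py cis, ONO trans, H2O cis.

5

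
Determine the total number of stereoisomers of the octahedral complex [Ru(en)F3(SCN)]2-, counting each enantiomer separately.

2

An octahedron has six vertices in three trans pairs; every non-trans pair is cis.
Each en is bidentate and must span two cis positions.
Working through the distinct placements yields 2 geometric isomers: F mer; F fac.
Each arrangement has an internal mirror plane or centre of symmetry, so none is chiral.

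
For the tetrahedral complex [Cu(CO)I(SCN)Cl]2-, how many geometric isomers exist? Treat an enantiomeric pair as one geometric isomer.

1

All four vertices of a tetrahedron are equivalent and mutually adjacent, so cis/trans isomerism cannot arise.
Only one geometric arrangement is possible; it has no improper symmetry element, so it exists as a pair of enantiomers (2 stereoisomers).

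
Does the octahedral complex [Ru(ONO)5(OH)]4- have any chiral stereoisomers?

The six octahedral sites form three mutually perpendicular trans pairs.
Only one geometric arrangement is possible.

no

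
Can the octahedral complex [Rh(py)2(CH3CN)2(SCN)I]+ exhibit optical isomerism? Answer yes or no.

yes

An octahedron has six vertices in three trans pairs; every non-trans pair is cis.
There are 6 geometric isomers: py trans, CH3CN trans; py cis, CH3CN trans; py trans, CH3CN cis; py cis, CH3CN cis (3 arrangements, 2 chiral).
Of these, 2 lack any improper symmetry element and so occur as enantiomeric pairs, giving 6 + 2 = 8 stereoisomers in total.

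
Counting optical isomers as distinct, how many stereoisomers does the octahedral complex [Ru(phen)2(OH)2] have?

3

Each phen is bidentate and must span two cis positions.
The distinct arrangements are (2 in all): OH trans; OH cis (chiral).
One of these lacks any improper symmetry element and so occurs as an enantiomeric pair, giving 2 + 1 = 3 stereoisomers in total.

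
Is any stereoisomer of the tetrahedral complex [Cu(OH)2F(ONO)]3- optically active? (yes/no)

In a tetrahedral complex all four positions are equivalent and every pair of ligands is adjacent — there is no cis/trans distinction.
Only one geometric arrangement is possible.

no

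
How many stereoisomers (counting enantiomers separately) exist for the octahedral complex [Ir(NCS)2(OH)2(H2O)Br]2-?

In an octahedral complex each vertex has one trans partner and four cis neighbours.
Systematic placement gives 6 geometric isomers: NCS trans, OH trans; NCS cis, OH cis (3 arrangements, 2 chiral); NCS cis, OH trans; NCS trans, OH cis.
Of these, 2 lack any improper symmetry element and so occur as enantiomeric pairs, giving 6 + 2 = 8 stereoisomers in total.

8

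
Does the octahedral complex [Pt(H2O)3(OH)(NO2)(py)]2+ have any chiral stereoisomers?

The six octahedral sites form three mutually perpendicular trans pairs.
Systematic placement gives 4 geometric isomers: H2O mer (3 arrangements); H2O fac (chiral).
One of these lacks any improper symmetry element and so occurs as an enantiomeric pair, giving 4 + 1 = 5 stereoisomers in total.

yes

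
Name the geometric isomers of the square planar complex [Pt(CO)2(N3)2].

In a square planar complex each vertex has one trans partner and two cis neighbours.
Working through the distinct placements yields 2 geometric isomers: CO cis; CO trans.

cis and trans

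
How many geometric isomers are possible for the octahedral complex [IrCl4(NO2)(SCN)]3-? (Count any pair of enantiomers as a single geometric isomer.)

2

An octahedron has six vertices in three trans pairs; every non-trans pair is cis.
The distinct arrangements are (2 in all): NO2 and SCN mutually trans; NO2 and SCN mutually cis.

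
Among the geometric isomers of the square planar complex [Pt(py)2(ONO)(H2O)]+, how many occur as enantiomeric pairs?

0

Working through the distinct placements yields 2 geometric isomers: py cis; py trans.
Each arrangement has an internal mirror plane or centre of symmetry, so none is chiral.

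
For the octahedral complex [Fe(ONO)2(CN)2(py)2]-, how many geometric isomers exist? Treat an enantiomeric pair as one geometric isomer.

The distinct arrangements are (5 in all): ONO trans, CN trans, py trans; ONO cis, CN trans, py cis; ONO cis, CN cis, py trans; ONO cis, CN cis, py cis (chiral); ONO trans, CN cis, py cis.

5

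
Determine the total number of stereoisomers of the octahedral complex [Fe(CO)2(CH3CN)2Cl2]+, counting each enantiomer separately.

The six octahedral sites form three mutually perpendicular trans pairs.
Working through the distinct placements yields 5 geometric isomers: CO trans, CH3CN trans, Cl trans; CO cis, CH3CN trans, Cl cis; CO cis, CH3CN cis, Cl trans; CO cis, CH3CN cis, Cl cis (chiral); CO trans, CH3CN cis, Cl cis.
One of these lacks any improper symmetry element and so occurs as an enantiomeric pair, giving 5 + 1 = 6 stereoisomers in total.

6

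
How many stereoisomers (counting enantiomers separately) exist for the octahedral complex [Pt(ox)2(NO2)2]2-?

An octahedron has six vertices in three trans pairs; every non-trans pair is cis.
Each ox is bidentate and must span two cis positions.
Working through the distinct placements yields 2 geometric isomers: NO2 trans; NO2 cis (chiral).
One of these lacks any improper symmetry element and so occurs as an enantiomeric pair, giving 2 + 1 = 3 stereoisomers in total.

3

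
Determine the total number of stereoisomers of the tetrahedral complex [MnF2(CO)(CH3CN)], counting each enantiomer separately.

In a tetrahedral complex all four positions are equivalent and every pair of ligands is adjacent — there is no cis/trans distinction.
Only one geometric arrangement is possible.

1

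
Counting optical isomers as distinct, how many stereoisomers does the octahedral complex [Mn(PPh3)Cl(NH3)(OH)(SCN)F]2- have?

30

Exhaustive case analysis gives 15 geometric isomers.
Of these, 15 lack any improper symmetry element and so occur as enantiomeric pairs, giving 15 + 15 = 30 stereoisomers in total.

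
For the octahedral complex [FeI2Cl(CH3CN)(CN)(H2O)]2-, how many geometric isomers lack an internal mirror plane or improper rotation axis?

6

An octahedron has six vertices in three trans pairs; every non-trans pair is cis.
Exhaustive case analysis gives 9 geometric isomers.
Of these, 6 lack any improper symmetry element and so occur as enantiomeric pairs, giving 9 + 6 = 15 stereoisomers in total.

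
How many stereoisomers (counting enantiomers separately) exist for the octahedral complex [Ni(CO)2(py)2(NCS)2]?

6

In an octahedral complex each vertex has one trans partner and four cis neighbours.
Systematic placement gives 5 geometric isomers: CO trans, py trans, NCS trans; CO trans, py cis, NCS cis; CO cis, py trans, NCS cis; CO cis, py cis, NCS cis (chiral); CO cis, py cis, NCS trans.
One of these lacks any improper symmetry element and so occurs as an enantiomeric pair, giving 5 + 1 = 6 stereoisomers in total.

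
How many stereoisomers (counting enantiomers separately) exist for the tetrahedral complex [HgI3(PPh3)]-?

1

All four vertices of a tetrahedron are equivalent and mutually adjacent, so cis/trans isomerism cannot arise.
Only one geometric arrangement is possible.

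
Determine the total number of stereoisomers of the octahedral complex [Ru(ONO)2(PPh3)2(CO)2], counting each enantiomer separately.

The six octahedral sites form three mutually perpendicular trans pairs.
Systematic placement gives 5 geometric isomers: ONO trans, PPh3 trans, CO trans; ONO cis, PPh3 cis, CO trans; ONO cis, PPh3 trans, CO cis; ONO cis, PPh3 cis, CO cis (chiral); ONO trans, PPh3 cis, CO cis.
One of these lacks any improper symmetry element and so occurs as an enantiomeric pair, giving 5 + 1 = 6 stereoisomers in total.

6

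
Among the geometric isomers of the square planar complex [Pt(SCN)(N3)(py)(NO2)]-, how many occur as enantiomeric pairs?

0

In a square planar complex each vertex has one trans partner and two cis neighbours.
Working through the distinct placements yields 3 geometric isomers: (N3/SCN trans, NO2/py trans); (N3/py trans, NO2/SCN trans); (N3/NO2 trans, SCN/py trans).
Each arrangement has an internal mirror plane or centre of symmetry, so none is chiral.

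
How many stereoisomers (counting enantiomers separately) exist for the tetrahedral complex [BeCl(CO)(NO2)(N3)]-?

All four vertices of a tetrahedron are equivalent and mutually adjacent, so cis/trans isomerism cannot arise.
Only one geometric arrangement is possible; it has no improper symmetry element, so it exists as a pair of enantiomers (2 stereoisomers).

2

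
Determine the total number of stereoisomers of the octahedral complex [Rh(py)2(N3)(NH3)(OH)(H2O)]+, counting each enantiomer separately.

15

In an octahedral complex each vertex has one trans partner and four cis neighbours.
Placing the ligands in turn and identifying arrangements related by rotation or reflection leaves 9 distinct geometric isomers.
Of these, 6 lack any improper symmetry element and so occur as enantiomeric pairs, giving 9 + 6 = 15 stereoisomers in total.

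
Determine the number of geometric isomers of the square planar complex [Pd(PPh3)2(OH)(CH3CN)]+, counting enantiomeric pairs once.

2

In a square planar complex each vertex has one trans partner and two cis neighbours.
Working through the distinct placements yields 2 geometric isomers: PPh3 cis; PPh3 trans.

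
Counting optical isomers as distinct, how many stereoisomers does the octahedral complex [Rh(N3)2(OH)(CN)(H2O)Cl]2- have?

15

In an octahedral complex each vertex has one trans partner and four cis neighbours.
Systematic enumeration (placing each ligand type in turn and discarding arrangements equivalent by rotation or reflection) gives 9 geometric isomers.
Of these, 6 lack any improper symmetry element and so occur as enantiomeric pairs, giving 9 + 6 = 15 stereoisomers in total.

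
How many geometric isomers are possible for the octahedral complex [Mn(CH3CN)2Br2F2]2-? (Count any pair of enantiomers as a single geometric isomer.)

The distinct arrangements are (5 in all): CH3CN trans, Br trans, F trans; CH3CN cis, Br trans, F cis; CH3CN cis, Br cis, F trans; CH3CN cis, Br cis, F cis (chiral); CH3CN trans, Br cis, F cis.

5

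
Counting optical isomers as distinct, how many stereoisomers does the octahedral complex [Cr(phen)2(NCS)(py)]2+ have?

3

In an octahedral complex each vertex has one trans partner and four cis neighbours.
Each phen is bidentate and must span two cis positions.
The distinct arrangements are (2 in all): NCS and py mutually cis (chiral); NCS and py mutually trans.
One of these lacks any improper symmetry element and so occurs as an enantiomeric pair, giving 2 + 1 = 3 stereoisomers in total.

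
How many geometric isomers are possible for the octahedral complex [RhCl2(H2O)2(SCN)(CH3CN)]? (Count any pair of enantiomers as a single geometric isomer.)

6

The six octahedral sites form three mutually perpendicular trans pairs.
There are 6 geometric isomers: Cl cis, H2O cis (3 arrangements, 2 chiral); Cl cis, H2O trans; Cl trans, H2O cis; Cl trans, H2O trans.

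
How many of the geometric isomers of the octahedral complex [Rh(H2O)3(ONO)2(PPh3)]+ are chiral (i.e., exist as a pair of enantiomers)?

0

Working through the distinct placements yields 3 geometric isomers: H2O mer, ONO cis; H2O mer, ONO trans; H2O fac, ONO cis.
Each arrangement has an internal mirror plane or centre of symmetry, so none is chiral.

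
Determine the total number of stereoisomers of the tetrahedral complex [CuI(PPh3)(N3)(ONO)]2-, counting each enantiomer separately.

2

All four vertices of a tetrahedron are equivalent and mutually adjacent, so cis/trans isomerism cannot arise.
Only one geometric arrangement is possible; it has no improper symmetry element, so it exists as a pair of enantiomers (2 stereoisomers).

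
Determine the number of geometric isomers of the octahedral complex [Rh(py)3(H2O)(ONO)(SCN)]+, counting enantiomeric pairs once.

The distinct arrangements are (4 in all): py mer (3 arrangements); py fac (chiral).

4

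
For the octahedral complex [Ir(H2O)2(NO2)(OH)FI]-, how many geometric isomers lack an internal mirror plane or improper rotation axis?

Placing the ligands in turn and identifying arrangements related by rotation or reflection leaves 9 distinct geometric isomers.
Of these, 6 lack any improper symmetry element and so occur as enantiomeric pairs, giving 9 + 6 = 15 stereoisomers in total.

6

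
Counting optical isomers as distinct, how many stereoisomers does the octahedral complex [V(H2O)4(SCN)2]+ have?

An octahedron has six vertices in three trans pairs; every non-trans pair is cis.
There are 2 geometric isomers: SCN trans; SCN cis.
Each arrangement has an internal mirror plane or centre of symmetry, so none is chiral.

2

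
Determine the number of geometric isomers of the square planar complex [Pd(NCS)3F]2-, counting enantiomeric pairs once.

1

A square has two trans pairs of vertices; adjacent vertices are cis.
Only one geometric arrangement is possible.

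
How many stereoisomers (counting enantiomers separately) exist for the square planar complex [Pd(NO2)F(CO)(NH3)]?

In a square planar complex each vertex has one trans partner and two cis neighbours.
The distinct arrangements are (3 in all): (CO/NH3 trans, F/NO2 trans); (CO/NO2 trans, F/NH3 trans); (CO/F trans, NH3/NO2 trans).
Each arrangement has an internal mirror plane or centre of symmetry, so none is chiral.

3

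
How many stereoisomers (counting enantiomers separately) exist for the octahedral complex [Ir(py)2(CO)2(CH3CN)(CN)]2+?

8

An octahedron has six vertices in three trans pairs; every non-trans pair is cis.
The distinct arrangements are (6 in all): py trans, CO trans; py cis, CO cis (3 arrangements, 2 chiral); py trans, CO cis; py cis, CO trans.
Of these, 2 lack any improper symmetry element and so occur as enantiomeric pairs, giving 6 + 2 = 8 stereoisomers in total.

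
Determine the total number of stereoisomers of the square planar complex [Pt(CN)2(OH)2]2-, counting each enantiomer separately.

The distinct arrangements are (2 in all): CN cis; CN trans.
Each arrangement has an internal mirror plane or centre of symmetry, so none is chiral.

2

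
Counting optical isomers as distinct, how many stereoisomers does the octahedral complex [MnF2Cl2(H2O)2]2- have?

An octahedron has six vertices in three trans pairs; every non-trans pair is cis.
There are 5 geometric isomers: F trans, Cl trans, H2O trans; F cis, Cl trans, H2O cis; F cis, Cl cis, H2O trans; F cis, Cl cis, H2O cis (chiral); F trans, Cl cis, H2O cis.
One of these lacks any improper symmetry element and so occurs as an enantiomeric pair, giving 5 + 1 = 6 stereoisomers in total.

6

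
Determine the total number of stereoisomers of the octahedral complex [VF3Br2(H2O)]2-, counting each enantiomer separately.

In an octahedral complex each vertex has one trans partner and four cis neighbours.
There are 3 geometric isomers: F mer, Br trans; F fac, Br cis; F mer, Br cis.
Each arrangement has an internal mirror plane or centre of symmetry, so none is chiral.

3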